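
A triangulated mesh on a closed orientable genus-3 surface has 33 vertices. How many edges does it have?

111

χ = 2 − 2·3 = -4, and every face is a triangle so 3F = 2E.
V − E + F = -4 with E = 3F/2 gives 33 − (3/2 − 1)·F = -4, so F = 74 and E = 111.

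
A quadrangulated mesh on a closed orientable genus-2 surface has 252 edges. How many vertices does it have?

χ = 2 − 2·2 = -2, and every face is a square so 4F = 2E.
F = 2E/4 = 126. Then V = -2 + E − F = -2 + 252 − 126 = 124.

124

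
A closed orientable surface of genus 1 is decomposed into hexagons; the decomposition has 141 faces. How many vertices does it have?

282

χ = 2 − 2·1 = 0, and every face is a hexagon so 6F = 2E.
E = 6·141/2 = 423. Then V = 0 + E − F = 0 + 423 − 141 = 282.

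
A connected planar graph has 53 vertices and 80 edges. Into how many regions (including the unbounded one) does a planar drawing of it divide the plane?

Euler's formula for a connected plane graph: V − E + F = 2, so F = 2 − 53 + 80 = 29.

29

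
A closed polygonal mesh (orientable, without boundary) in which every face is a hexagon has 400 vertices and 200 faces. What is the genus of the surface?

1

Every face is a hexagon, so 2E = 6·200 = 1200, giving E = 600.
χ = V − E + F = 400 − 600 + 200 = 0.
For a closed orientable surface χ = 2 − 2g, so g = (2 − (0))/2 = 1.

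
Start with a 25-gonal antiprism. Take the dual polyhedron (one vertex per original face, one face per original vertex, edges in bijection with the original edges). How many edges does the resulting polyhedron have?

The base solid has V = 50, E = 100, F = 52.
The dual swaps V and F and preserves E: V′ = F = 52, E′ = E = 100, F′ = V = 50.

100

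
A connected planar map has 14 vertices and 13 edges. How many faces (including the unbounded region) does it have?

Euler's formula for a connected plane graph: V − E + F = 2, so F = 2 − 14 + 13 = 1.

1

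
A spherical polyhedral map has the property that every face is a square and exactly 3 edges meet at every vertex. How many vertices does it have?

Each face has 4 edges and each edge borders two faces, so 2E = 4F.
Each vertex has degree 3, so 3V = 2E and hence V = 4F/3.
Euler: V − E + F = 2 ⇒ (4F/3) − (4F/2) + F = 2.
Multiply by 6: (8 − 12 + 6)F = 12, i.e. 2F = 12.
So F = 6, E = 4·6/2 = 12, V = 4·6/3 = 8.

8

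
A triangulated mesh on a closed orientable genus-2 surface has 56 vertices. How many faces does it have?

116

χ = 2 − 2·2 = -2, and every face is a triangle so 3F = 2E.
V − E + F = -2 with E = 3F/2 gives 56 − (3/2 − 1)·F = -2, so F = 116 and E = 174.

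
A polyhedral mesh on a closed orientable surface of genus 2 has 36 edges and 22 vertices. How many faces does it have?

12

For a closed orientable surface of genus 2, χ = 2 − 2·2 = -2.
F = -2 − V + E = -2 − 22 + 36 = 12.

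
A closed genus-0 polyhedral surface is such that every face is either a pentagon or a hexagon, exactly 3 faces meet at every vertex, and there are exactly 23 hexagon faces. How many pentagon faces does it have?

Let x be the number of pentagons; then F = 23 + x.
Edge–face incidences: 2E = 6·23 + 5·x = 138 + 5x.
Every vertex has degree 3, so 3V = 2E.
Euler: V − E + F = 2 ⇒ (2E)/3 − E + (23 + x) = 2.
Multiply by 6: 2·(2E) − 3·(2E) + 6·(23 + x) = 12, i.e. 138 + 6x − (138 + 5x) = 12.
Collecting terms: x = 12.
Then 2E = 138 + 5·12 = 198, so E = 99, V = 2E/3 = 66, F = 23 + 12 = 35.

12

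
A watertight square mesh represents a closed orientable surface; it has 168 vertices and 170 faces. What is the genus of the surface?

Every face is a square, so 2E = 4·170 = 680, giving E = 340.
χ = V − E + F = 168 − 340 + 170 = -2.
For a closed orientable surface χ = 2 − 2g, so g = (2 − (-2))/2 = 2.

2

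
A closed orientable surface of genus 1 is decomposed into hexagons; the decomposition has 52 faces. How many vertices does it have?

χ = 2 − 2·1 = 0, and every face is a hexagon so 6F = 2E.
E = 6·52/2 = 156. Then V = 0 + E − F = 0 + 156 − 52 = 104.

104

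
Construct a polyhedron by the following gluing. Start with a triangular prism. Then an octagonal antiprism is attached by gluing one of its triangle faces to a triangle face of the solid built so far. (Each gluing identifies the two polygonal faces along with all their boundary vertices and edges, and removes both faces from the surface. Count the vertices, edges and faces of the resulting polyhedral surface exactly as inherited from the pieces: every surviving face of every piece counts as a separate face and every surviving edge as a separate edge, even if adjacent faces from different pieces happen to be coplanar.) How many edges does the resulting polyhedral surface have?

A triangular prism: V=6, E=9, F=5.
Attach an octagonal antiprism (V=16, E=32, F=18) along a 3-gon: merge 3 vertices and 3 edges, delete both glued faces → V=19, E=38, F=21.
Check: V − E + F = 19 − 38 + 21 = 2.

38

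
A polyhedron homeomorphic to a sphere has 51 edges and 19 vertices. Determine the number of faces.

Here V − E + F = 2.
F = 2 − V + E = 2 − 19 + 51 = 34.

34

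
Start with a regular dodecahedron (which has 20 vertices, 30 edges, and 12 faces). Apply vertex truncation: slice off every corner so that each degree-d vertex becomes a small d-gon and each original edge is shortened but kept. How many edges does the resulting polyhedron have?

Truncation replaces each original edge-end by a new vertex, so V′ = 2E = 60.
Each original edge survives, and each old vertex of degree d contributes d new edges; summing degrees gives Σd = 2E, so E′ = E + 2E = 3E = 90.
Each original face survives and each original vertex becomes one new face: F′ = F + V = 32.

90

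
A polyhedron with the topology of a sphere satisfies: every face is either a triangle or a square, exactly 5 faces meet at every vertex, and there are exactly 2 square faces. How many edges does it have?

Let x be the number of triangles; then F = 2 + x.
Edge–face incidences: 2E = 4·2 + 3·x = 8 + 3x.
Every vertex has degree 5, so 5V = 2E.
Euler: V − E + F = 2 ⇒ (2E)/5 − E + (2 + x) = 2.
Multiply by 10: 2·(2E) − 5·(2E) + 10·(2 + x) = 20, i.e. 20 + 10x − 3·(8 + 3x) = 20.
Collecting terms: x − 4 = 20, so x = 24.
Then 2E = 8 + 3·24 = 80, so E = 40, V = 2E/5 = 16, F = 2 + 24 = 26.

40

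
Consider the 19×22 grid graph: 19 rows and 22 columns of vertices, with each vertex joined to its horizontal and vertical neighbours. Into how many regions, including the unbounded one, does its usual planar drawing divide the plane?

379

The grid has V = 19·22 = 418 vertices and E = 19·21 + 22·18 = 795 edges.
F = 2 − V + E = 2 − 418 + 795 = 379.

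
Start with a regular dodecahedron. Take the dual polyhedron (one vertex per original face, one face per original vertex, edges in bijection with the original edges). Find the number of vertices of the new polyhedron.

The base solid has V = 20, E = 30, F = 12.
The dual swaps V and F and preserves E: V′ = F = 12, E′ = E = 30, F′ = V = 20.

12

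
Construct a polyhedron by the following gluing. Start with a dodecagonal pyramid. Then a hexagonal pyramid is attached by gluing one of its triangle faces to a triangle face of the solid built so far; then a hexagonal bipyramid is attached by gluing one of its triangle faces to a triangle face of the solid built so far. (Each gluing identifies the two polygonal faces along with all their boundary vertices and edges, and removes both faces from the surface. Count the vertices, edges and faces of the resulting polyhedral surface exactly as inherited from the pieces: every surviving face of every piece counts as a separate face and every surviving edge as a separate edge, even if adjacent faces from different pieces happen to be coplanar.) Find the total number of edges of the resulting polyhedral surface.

48

A dodecagonal pyramid: V=13, E=24, F=13.
Attach a hexagonal pyramid (V=7, E=12, F=7) along a 3-gon: merge 3 vertices and 3 edges, delete both glued faces → V=17, E=33, F=18.
Attach a hexagonal bipyramid (V=8, E=18, F=12) along a 3-gon: merge 3 vertices and 3 edges, delete both glued faces → V=22, E=48, F=28.
Check: V − E + F = 22 − 48 + 28 = 2.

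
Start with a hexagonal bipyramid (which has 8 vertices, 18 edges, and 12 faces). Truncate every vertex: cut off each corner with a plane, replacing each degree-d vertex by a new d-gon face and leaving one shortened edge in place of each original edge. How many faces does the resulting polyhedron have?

Truncation replaces each original edge-end by a new vertex, so V′ = 2E = 36.
Each original edge survives, and each old vertex of degree d contributes d new edges; summing degrees gives Σd = 2E, so E′ = E + 2E = 3E = 54.
Each original face survives and each original vertex becomes one new face: F′ = F + V = 20.

20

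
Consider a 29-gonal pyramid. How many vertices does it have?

30

A pyramid on an n-gon base has one n-gon and n triangles: V = 29 + 1 = 30, E = 2·29 = 58, F = 29 + 1 = 30.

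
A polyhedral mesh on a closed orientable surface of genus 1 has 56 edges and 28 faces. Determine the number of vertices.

For a closed orientable surface of genus 1, χ = 2 − 2·1 = 0.
V = 0 + E − F = 0 + 56 − 28 = 28.

28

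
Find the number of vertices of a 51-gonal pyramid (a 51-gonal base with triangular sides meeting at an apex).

A pyramid on an n-gon base has one n-gon and n triangles: V = 51 + 1 = 52, E = 2·51 = 102, F = 51 + 1 = 52.

52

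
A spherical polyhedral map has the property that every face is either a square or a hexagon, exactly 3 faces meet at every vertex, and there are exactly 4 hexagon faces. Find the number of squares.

6

Let x be the number of squares; then F = 4 + x.
Edge–face incidences: 2E = 6·4 + 4·x = 24 + 4x.
Every vertex has degree 3, so 3V = 2E.
Euler: V − E + F = 2 ⇒ (2E)/3 − E + (4 + x) = 2.
Multiply by 6: 2·(2E) − 3·(2E) + 6·(4 + x) = 12, i.e. 24 + 6x − (24 + 4x) = 12.
Collecting terms: 2x = 12, so x = 6.
Then 2E = 24 + 4·6 = 48, so E = 24, V = 2E/3 = 16, F = 4 + 6 = 10.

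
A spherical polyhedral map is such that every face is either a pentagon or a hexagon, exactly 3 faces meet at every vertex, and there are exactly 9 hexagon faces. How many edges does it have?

57

Let x be the number of pentagons; then F = 9 + x.
Edge–face incidences: 2E = 6·9 + 5·x = 54 + 5x.
Every vertex has degree 3, so 3V = 2E.
Euler: V − E + F = 2 ⇒ (2E)/3 − E + (9 + x) = 2.
Multiply by 6: 2·(2E) − 3·(2E) + 6·(9 + x) = 12, i.e. 54 + 6x − (54 + 5x) = 12.
Collecting terms: x = 12.
Then 2E = 54 + 5·12 = 114, so E = 57, V = 2E/3 = 38, F = 9 + 12 = 21.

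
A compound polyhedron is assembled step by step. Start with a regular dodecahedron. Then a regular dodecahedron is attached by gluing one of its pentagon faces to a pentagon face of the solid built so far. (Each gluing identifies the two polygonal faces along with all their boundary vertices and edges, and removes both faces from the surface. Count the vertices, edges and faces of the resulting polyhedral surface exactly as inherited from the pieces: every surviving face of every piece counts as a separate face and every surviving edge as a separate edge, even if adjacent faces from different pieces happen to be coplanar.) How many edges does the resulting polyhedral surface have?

A regular dodecahedron: V=20, E=30, F=12.
Attach a regular dodecahedron (V=20, E=30, F=12) along a 5-gon: merge 5 vertices and 5 edges, delete both glued faces → V=35, E=55, F=22.
Check: V − E + F = 35 − 55 + 22 = 2.

55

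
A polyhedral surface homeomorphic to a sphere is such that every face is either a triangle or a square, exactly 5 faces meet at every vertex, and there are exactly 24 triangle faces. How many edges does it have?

40

Let x be the number of squares; then F = 24 + x.
Edge–face incidences: 2E = 3·24 + 4·x = 72 + 4x.
Every vertex has degree 5, so 5V = 2E.
Euler: V − E + F = 2 ⇒ (2E)/5 − E + (24 + x) = 2.
Multiply by 10: 2·(2E) − 5·(2E) + 10·(24 + x) = 20, i.e. 240 + 10x − 3·(72 + 4x) = 20.
Collecting terms: −2x + 24 = 20, so −2x = −4, so x = 2.
Then 2E = 72 + 4·2 = 80, so E = 40, V = 2E/5 = 16, F = 24 + 2 = 26.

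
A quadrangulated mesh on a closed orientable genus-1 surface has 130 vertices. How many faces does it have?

130

χ = 2 − 2·1 = 0, and every face is a square so 4F = 2E.
V − E + F = 0 with E = 4F/2 gives 130 − (4/2 − 1)·F = 0, so F = 130 and E = 260.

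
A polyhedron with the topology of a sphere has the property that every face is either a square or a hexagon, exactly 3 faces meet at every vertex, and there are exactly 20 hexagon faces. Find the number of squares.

6

Let x be the number of squares; then F = 20 + x.
Edge–face incidences: 2E = 6·20 + 4·x = 120 + 4x.
Every vertex has degree 3, so 3V = 2E.
Euler: V − E + F = 2 ⇒ (2E)/3 − E + (20 + x) = 2.
Multiply by 6: 2·(2E) − 3·(2E) + 6·(20 + x) = 12, i.e. 120 + 6x − (120 + 4x) = 12.
Collecting terms: 2x = 12, so x = 6.
Then 2E = 120 + 4·6 = 144, so E = 72, V = 2E/3 = 48, F = 20 + 6 = 26.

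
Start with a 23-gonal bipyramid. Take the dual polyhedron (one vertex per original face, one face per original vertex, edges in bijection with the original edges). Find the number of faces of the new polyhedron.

25

The base solid has V = 25, E = 69, F = 46.
The dual swaps V and F and preserves E: V′ = F = 46, E′ = E = 69, F′ = V = 25.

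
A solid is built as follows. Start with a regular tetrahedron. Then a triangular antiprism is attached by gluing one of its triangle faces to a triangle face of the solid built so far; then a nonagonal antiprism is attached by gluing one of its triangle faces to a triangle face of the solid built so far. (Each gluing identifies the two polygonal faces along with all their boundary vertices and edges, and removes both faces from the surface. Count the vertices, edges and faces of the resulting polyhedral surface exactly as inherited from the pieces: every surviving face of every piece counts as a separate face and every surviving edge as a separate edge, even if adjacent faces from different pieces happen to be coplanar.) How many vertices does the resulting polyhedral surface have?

22

A regular tetrahedron: V=4, E=6, F=4.
Attach a triangular antiprism (V=6, E=12, F=8) along a 3-gon: merge 3 vertices and 3 edges, delete both glued faces → V=7, E=15, F=10.
Attach a nonagonal antiprism (V=18, E=36, F=20) along a 3-gon: merge 3 vertices and 3 edges, delete both glued faces → V=22, E=48, F=28.
Check: V − E + F = 22 − 48 + 28 = 2.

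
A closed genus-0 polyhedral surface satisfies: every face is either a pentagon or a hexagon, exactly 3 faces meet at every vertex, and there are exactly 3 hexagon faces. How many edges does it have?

Let x be the number of pentagons; then F = 3 + x.
Edge–face incidences: 2E = 6·3 + 5·x = 18 + 5x.
Every vertex has degree 3, so 3V = 2E.
Euler: V − E + F = 2 ⇒ (2E)/3 − E + (3 + x) = 2.
Multiply by 6: 2·(2E) − 3·(2E) + 6·(3 + x) = 12, i.e. 18 + 6x − (18 + 5x) = 12.
Collecting terms: x = 12.
Then 2E = 18 + 5·12 = 78, so E = 39, V = 2E/3 = 26, F = 3 + 12 = 15.

39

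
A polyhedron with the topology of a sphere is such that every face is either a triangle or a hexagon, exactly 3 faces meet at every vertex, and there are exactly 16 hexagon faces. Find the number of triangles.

Let x be the number of triangles; then F = 16 + x.
Edge–face incidences: 2E = 6·16 + 3·x = 96 + 3x.
Every vertex has degree 3, so 3V = 2E.
Euler: V − E + F = 2 ⇒ (2E)/3 − E + (16 + x) = 2.
Multiply by 6: 2·(2E) − 3·(2E) + 6·(16 + x) = 12, i.e. 96 + 6x − (96 + 3x) = 12.
Collecting terms: 3x = 12, so x = 4.
Then 2E = 96 + 3·4 = 108, so E = 54, V = 2E/3 = 36, F = 16 + 4 = 20.

4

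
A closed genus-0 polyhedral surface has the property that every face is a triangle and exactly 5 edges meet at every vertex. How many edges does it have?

30

Each face has 3 edges and each edge borders two faces, so 2E = 3F.
Each vertex has degree 5, so 5V = 2E and hence V = 3F/5.
Euler: V − E + F = 2 ⇒ (3F/5) − (3F/2) + F = 2.
Multiply by 10: (6 − 15 + 10)F = 20, i.e. 1F = 20.
So F = 20, E = 3·20/2 = 30, V = 3·20/5 = 12.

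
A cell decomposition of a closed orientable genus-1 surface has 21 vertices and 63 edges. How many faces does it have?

For a closed orientable surface of genus 1, χ = 2 − 2·1 = 0.
F = 0 − V + E = 0 − 21 + 63 = 42.

42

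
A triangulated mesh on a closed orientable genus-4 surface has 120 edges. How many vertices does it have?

χ = 2 − 2·4 = -6, and every face is a triangle so 3F = 2E.
F = 2E/3 = 80. Then V = -6 + E − F = -6 + 120 − 80 = 34.

34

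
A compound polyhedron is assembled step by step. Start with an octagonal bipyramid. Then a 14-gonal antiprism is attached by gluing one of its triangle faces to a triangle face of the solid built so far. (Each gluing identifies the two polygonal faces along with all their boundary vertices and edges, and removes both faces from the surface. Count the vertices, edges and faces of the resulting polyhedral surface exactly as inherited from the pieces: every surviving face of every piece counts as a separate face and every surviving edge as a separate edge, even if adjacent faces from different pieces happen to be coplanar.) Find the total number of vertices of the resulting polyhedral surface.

35

An octagonal bipyramid: V=10, E=24, F=16.
Attach a 14-gonal antiprism (V=28, E=56, F=30) along a 3-gon: merge 3 vertices and 3 edges, delete both glued faces → V=35, E=77, F=44.
Check: V − E + F = 35 − 77 + 44 = 2.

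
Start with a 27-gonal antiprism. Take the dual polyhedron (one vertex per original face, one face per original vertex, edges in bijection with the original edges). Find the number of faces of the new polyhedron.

54

The base solid has V = 54, E = 108, F = 56.
The dual swaps V and F and preserves E: V′ = F = 56, E′ = E = 108, F′ = V = 54.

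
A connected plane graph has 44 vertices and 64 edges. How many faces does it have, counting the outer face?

Euler's formula for a connected plane graph: V − E + F = 2, so F = 2 − 44 + 64 = 22.

22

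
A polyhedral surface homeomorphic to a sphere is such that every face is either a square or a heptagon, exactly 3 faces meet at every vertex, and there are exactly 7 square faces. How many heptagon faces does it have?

Let x be the number of heptagons; then F = 7 + x.
Edge–face incidences: 2E = 4·7 + 7·x = 28 + 7x.
Every vertex has degree 3, so 3V = 2E.
Euler: V − E + F = 2 ⇒ (2E)/3 − E + (7 + x) = 2.
Multiply by 6: 2·(2E) − 3·(2E) + 6·(7 + x) = 12, i.e. 42 + 6x − (28 + 7x) = 12.
Collecting terms: −x + 14 = 12, so −x = −2, so x = 2.
Then 2E = 28 + 7·2 = 42, so E = 21, V = 2E/3 = 14, F = 7 + 2 = 9.

2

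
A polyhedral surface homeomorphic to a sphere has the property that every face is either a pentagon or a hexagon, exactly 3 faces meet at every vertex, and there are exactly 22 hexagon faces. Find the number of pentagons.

Let x be the number of pentagons; then F = 22 + x.
Edge–face incidences: 2E = 6·22 + 5·x = 132 + 5x.
Every vertex has degree 3, so 3V = 2E.
Euler: V − E + F = 2 ⇒ (2E)/3 − E + (22 + x) = 2.
Multiply by 6: 2·(2E) − 3·(2E) + 6·(22 + x) = 12, i.e. 132 + 6x − (132 + 5x) = 12.
Collecting terms: x = 12.
Then 2E = 132 + 5·12 = 192, so E = 96, V = 2E/3 = 64, F = 22 + 12 = 34.

12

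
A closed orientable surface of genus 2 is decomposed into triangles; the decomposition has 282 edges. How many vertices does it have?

χ = 2 − 2·2 = -2, and every face is a triangle so 3F = 2E.
F = 2E/3 = 188. Then V = -2 + E − F = -2 + 282 − 188 = 92.

92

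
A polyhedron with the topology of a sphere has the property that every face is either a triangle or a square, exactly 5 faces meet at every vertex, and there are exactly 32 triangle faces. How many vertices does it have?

Let x be the number of squares; then F = 32 + x.
Edge–face incidences: 2E = 3·32 + 4·x = 96 + 4x.
Every vertex has degree 5, so 5V = 2E.
Euler: V − E + F = 2 ⇒ (2E)/5 − E + (32 + x) = 2.
Multiply by 10: 2·(2E) − 5·(2E) + 10·(32 + x) = 20, i.e. 320 + 10x − 3·(96 + 4x) = 20.
Collecting terms: −2x + 32 = 20, so −2x = −12, so x = 6.
Then 2E = 96 + 4·6 = 120, so E = 60, V = 2E/5 = 24, F = 32 + 6 = 38.

24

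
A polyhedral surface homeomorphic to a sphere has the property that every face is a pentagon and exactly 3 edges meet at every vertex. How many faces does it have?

Each face has 5 edges and each edge borders two faces, so 2E = 5F.
Each vertex has degree 3, so 3V = 2E and hence V = 5F/3.
Euler: V − E + F = 2 ⇒ (5F/3) − (5F/2) + F = 2.
Multiply by 6: (10 − 15 + 6)F = 12, i.e. 1F = 12.
So F = 12, E = 5·12/2 = 30, V = 5·12/3 = 20.

12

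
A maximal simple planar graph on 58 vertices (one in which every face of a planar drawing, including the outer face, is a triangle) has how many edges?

168

In a plane triangulation 3F = 2E and V − E + F = 2, so E = 3V − 6 = 3·58 − 6 = 168.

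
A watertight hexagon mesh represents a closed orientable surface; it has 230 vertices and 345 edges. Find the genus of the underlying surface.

Every face is a hexagon and each edge borders two faces, so 6F = 2·345, giving F = 115.
χ = V − E + F = 230 − 345 + 115 = 0.
For a closed orientable surface χ = 2 − 2g, so g = (2 − (0))/2 = 1.

1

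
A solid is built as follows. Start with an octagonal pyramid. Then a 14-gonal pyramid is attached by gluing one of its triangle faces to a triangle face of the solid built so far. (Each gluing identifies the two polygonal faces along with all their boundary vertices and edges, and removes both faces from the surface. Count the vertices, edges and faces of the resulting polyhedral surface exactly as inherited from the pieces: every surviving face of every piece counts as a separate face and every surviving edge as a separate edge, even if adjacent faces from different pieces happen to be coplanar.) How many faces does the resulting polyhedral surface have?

22

An octagonal pyramid: V=9, E=16, F=9.
Attach a 14-gonal pyramid (V=15, E=28, F=15) along a 3-gon: merge 3 vertices and 3 edges, delete both glued faces → V=21, E=41, F=22.
Check: V − E + F = 21 − 41 + 22 = 2.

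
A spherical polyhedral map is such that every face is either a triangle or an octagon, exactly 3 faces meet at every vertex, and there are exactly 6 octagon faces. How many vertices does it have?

Let x be the number of triangles; then F = 6 + x.
Edge–face incidences: 2E = 8·6 + 3·x = 48 + 3x.
Every vertex has degree 3, so 3V = 2E.
Euler: V − E + F = 2 ⇒ (2E)/3 − E + (6 + x) = 2.
Multiply by 6: 2·(2E) − 3·(2E) + 6·(6 + x) = 12, i.e. 36 + 6x − (48 + 3x) = 12.
Collecting terms: 3x − 12 = 12, so 3x = 24, so x = 8.
Then 2E = 48 + 3·8 = 72, so E = 36, V = 2E/3 = 24, F = 6 + 8 = 14.

24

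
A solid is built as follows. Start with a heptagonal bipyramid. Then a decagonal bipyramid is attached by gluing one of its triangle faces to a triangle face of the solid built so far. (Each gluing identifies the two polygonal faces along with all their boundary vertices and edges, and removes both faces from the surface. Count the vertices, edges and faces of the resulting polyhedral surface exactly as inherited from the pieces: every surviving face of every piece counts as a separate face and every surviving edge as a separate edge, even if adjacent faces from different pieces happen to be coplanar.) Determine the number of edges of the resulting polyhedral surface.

A heptagonal bipyramid: V=9, E=21, F=14.
Attach a decagonal bipyramid (V=12, E=30, F=20) along a 3-gon: merge 3 vertices and 3 edges, delete both glued faces → V=18, E=48, F=32.
Check: V − E + F = 18 − 48 + 32 = 2.

48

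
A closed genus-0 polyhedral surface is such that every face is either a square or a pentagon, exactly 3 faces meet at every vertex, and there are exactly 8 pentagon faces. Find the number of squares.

2

Let x be the number of squares; then F = 8 + x.
Edge–face incidences: 2E = 5·8 + 4·x = 40 + 4x.
Every vertex has degree 3, so 3V = 2E.
Euler: V − E + F = 2 ⇒ (2E)/3 − E + (8 + x) = 2.
Multiply by 6: 2·(2E) − 3·(2E) + 6·(8 + x) = 12, i.e. 48 + 6x − (40 + 4x) = 12.
Collecting terms: 2x + 8 = 12, so 2x = 4, so x = 2.
Then 2E = 40 + 4·2 = 48, so E = 24, V = 2E/3 = 16, F = 8 + 2 = 10.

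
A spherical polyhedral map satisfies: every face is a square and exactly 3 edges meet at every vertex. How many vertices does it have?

8

Each face has 4 edges and each edge borders two faces, so 2E = 4F.
Each vertex has degree 3, so 3V = 2E and hence V = 4F/3.
Euler: V − E + F = 2 ⇒ (4F/3) − (4F/2) + F = 2.
Multiply by 6: (8 − 12 + 6)F = 12, i.e. 2F = 12.
So F = 6, E = 4·6/2 = 12, V = 4·6/3 = 8.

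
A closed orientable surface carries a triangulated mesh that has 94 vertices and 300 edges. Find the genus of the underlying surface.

4

Every face is a triangle and each edge borders two faces, so 3F = 2·300, giving F = 200.
χ = V − E + F = 94 − 300 + 200 = -6.
For a closed orientable surface χ = 2 − 2g, so g = (2 − (-6))/2 = 4.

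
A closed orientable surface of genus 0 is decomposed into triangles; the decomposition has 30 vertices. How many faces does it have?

56

χ = 2 − 2·0 = 2, and every face is a triangle so 3F = 2E.
V − E + F = 2 with E = 3F/2 gives 30 − (3/2 − 1)·F = 2, so F = 56 and E = 84.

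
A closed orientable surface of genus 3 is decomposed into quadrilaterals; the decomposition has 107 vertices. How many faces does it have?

111

χ = 2 − 2·3 = -4, and every face is a square so 4F = 2E.
V − E + F = -4 with E = 4F/2 gives 107 − (4/2 − 1)·F = -4, so F = 111 and E = 222.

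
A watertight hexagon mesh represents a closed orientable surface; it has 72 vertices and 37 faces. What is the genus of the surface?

2

Every face is a hexagon, so 2E = 6·37 = 222, giving E = 111.
χ = V − E + F = 72 − 111 + 37 = -2.
For a closed orientable surface χ = 2 − 2g, so g = (2 − (-2))/2 = 2.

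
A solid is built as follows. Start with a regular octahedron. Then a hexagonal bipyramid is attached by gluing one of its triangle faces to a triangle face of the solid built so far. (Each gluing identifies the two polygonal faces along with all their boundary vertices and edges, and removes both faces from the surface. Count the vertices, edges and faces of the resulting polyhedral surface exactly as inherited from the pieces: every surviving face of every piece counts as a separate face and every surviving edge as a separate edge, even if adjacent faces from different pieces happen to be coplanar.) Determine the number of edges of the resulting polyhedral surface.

A regular octahedron: V=6, E=12, F=8.
Attach a hexagonal bipyramid (V=8, E=18, F=12) along a 3-gon: merge 3 vertices and 3 edges, delete both glued faces → V=11, E=27, F=18.
Check: V − E + F = 11 − 27 + 18 = 2.

27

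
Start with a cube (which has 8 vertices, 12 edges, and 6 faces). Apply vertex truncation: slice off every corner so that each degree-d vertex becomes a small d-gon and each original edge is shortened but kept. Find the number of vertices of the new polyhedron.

Truncation replaces each original edge-end by a new vertex, so V′ = 2E = 24.
Each original edge survives, and each old vertex of degree d contributes d new edges; summing degrees gives Σd = 2E, so E′ = E + 2E = 3E = 36.
Each original face survives and each original vertex becomes one new face: F′ = F + V = 14.

24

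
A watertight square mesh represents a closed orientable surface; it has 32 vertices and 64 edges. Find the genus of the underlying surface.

1

Every face is a square and each edge borders two faces, so 4F = 2·64, giving F = 32.
χ = V − E + F = 32 − 64 + 32 = 0.
For a closed orientable surface χ = 2 − 2g, so g = (2 − (0))/2 = 1.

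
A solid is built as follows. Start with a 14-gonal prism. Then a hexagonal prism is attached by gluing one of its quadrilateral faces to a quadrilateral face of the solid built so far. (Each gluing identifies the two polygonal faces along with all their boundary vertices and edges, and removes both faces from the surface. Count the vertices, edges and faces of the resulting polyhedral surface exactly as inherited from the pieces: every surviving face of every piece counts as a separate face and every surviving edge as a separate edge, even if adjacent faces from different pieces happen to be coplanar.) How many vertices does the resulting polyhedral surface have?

A 14-gonal prism: V=28, E=42, F=16.
Attach a hexagonal prism (V=12, E=18, F=8) along a 4-gon: merge 4 vertices and 4 edges, delete both glued faces → V=36, E=56, F=22.
Check: V − E + F = 36 − 56 + 22 = 2.

36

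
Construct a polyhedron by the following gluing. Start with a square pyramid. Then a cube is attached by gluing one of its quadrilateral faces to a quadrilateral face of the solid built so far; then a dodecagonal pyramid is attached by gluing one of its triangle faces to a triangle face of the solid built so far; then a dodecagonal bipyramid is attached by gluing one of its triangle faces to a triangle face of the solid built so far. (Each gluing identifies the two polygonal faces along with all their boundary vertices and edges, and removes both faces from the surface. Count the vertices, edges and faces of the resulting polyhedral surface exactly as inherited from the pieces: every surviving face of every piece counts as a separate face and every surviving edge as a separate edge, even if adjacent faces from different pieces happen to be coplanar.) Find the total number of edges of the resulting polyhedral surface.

A square pyramid: V=5, E=8, F=5.
Attach a cube (V=8, E=12, F=6) along a 4-gon: merge 4 vertices and 4 edges, delete both glued faces → V=9, E=16, F=9.
Attach a dodecagonal pyramid (V=13, E=24, F=13) along a 3-gon: merge 3 vertices and 3 edges, delete both glued faces → V=19, E=37, F=20.
Attach a dodecagonal bipyramid (V=14, E=36, F=24) along a 3-gon: merge 3 vertices and 3 edges, delete both glued faces → V=30, E=70, F=42.
Check: V − E + F = 30 − 70 + 42 = 2.

70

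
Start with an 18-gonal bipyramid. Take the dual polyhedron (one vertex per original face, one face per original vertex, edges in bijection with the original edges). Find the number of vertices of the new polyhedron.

36

The base solid has V = 20, E = 54, F = 36.
The dual swaps V and F and preserves E: V′ = F = 36, E′ = E = 54, F′ = V = 20.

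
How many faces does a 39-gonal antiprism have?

80

An antiprism on an n-gon has two n-gon caps and 2n triangles: V = 2·39 = 78, E = 4·39 = 156, F = 2·39 + 2 = 80.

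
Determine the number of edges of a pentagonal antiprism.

An antiprism on an n-gon has two n-gon caps and 2n triangles: V = 2·5 = 10, E = 4·5 = 20, F = 2·5 + 2 = 12.
Check: V − E + F = 10 − 20 + 12 = 2.

20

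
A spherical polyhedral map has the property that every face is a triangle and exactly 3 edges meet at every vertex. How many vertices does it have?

4

Each face has 3 edges and each edge borders two faces, so 2E = 3F.
Each vertex has degree 3, so 3V = 2E and hence V = 3F/3.
Euler: V − E + F = 2 ⇒ (3F/3) − (3F/2) + F = 2.
Multiply by 6: (6 − 9 + 6)F = 12, i.e. 3F = 12.
So F = 4, E = 3·4/2 = 6, V = 3·4/3 = 4.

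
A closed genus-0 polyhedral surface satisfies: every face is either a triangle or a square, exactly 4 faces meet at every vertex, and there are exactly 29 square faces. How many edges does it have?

70

Let x be the number of triangles; then F = 29 + x.
Edge–face incidences: 2E = 4·29 + 3·x = 116 + 3x.
Every vertex has degree 4, so 4V = 2E.
Euler: V − E + F = 2 ⇒ (2E)/4 − E + (29 + x) = 2.
Multiply by 8: 2·(2E) − 4·(2E) + 8·(29 + x) = 16, i.e. 232 + 8x − 2·(116 + 3x) = 16.
Collecting terms: 2x = 16, so x = 8.
Then 2E = 116 + 3·8 = 140, so E = 70, V = 2E/4 = 35, F = 29 + 8 = 37.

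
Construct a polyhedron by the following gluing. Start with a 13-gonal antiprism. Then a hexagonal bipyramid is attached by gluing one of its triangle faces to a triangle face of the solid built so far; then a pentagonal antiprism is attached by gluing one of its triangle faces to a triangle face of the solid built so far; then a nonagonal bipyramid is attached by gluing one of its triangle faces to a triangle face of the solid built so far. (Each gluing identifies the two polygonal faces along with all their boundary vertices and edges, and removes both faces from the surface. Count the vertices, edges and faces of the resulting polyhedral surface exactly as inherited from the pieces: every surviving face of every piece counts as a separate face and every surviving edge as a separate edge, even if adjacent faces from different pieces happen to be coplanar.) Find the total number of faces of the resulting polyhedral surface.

64

A 13-gonal antiprism: V=26, E=52, F=28.
Attach a hexagonal bipyramid (V=8, E=18, F=12) along a 3-gon: merge 3 vertices and 3 edges, delete both glued faces → V=31, E=67, F=38.
Attach a pentagonal antiprism (V=10, E=20, F=12) along a 3-gon: merge 3 vertices and 3 edges, delete both glued faces → V=38, E=84, F=48.
Attach a nonagonal bipyramid (V=11, E=27, F=18) along a 3-gon: merge 3 vertices and 3 edges, delete both glued faces → V=46, E=108, F=64.
Check: V − E + F = 46 − 108 + 64 = 2.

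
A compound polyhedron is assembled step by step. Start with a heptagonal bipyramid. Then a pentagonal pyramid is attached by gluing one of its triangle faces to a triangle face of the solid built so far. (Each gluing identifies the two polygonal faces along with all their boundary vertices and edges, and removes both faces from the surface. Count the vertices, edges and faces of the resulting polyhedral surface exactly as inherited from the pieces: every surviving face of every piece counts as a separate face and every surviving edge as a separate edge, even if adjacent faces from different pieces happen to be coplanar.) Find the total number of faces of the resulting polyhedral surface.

A heptagonal bipyramid: V=9, E=21, F=14.
Attach a pentagonal pyramid (V=6, E=10, F=6) along a 3-gon: merge 3 vertices and 3 edges, delete both glued faces → V=12, E=28, F=18.
Check: V − E + F = 12 − 28 + 18 = 2.

18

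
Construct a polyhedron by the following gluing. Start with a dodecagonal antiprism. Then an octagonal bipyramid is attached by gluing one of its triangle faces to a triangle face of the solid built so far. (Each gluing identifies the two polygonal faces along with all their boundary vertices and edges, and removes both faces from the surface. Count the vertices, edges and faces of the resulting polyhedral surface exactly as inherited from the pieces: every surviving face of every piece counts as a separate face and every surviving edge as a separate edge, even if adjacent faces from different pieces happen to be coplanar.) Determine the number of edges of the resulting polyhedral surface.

A dodecagonal antiprism: V=24, E=48, F=26.
Attach an octagonal bipyramid (V=10, E=24, F=16) along a 3-gon: merge 3 vertices and 3 edges, delete both glued faces → V=31, E=69, F=40.
Check: V − E + F = 31 − 69 + 40 = 2.

69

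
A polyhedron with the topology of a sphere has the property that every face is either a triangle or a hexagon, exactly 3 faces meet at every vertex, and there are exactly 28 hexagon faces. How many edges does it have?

Let x be the number of triangles; then F = 28 + x.
Edge–face incidences: 2E = 6·28 + 3·x = 168 + 3x.
Every vertex has degree 3, so 3V = 2E.
Euler: V − E + F = 2 ⇒ (2E)/3 − E + (28 + x) = 2.
Multiply by 6: 2·(2E) − 3·(2E) + 6·(28 + x) = 12, i.e. 168 + 6x − (168 + 3x) = 12.
Collecting terms: 3x = 12, so x = 4.
Then 2E = 168 + 3·4 = 180, so E = 90, V = 2E/3 = 60, F = 28 + 4 = 32.

90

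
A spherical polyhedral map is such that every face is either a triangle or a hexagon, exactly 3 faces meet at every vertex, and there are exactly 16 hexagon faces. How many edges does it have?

Let x be the number of triangles; then F = 16 + x.
Edge–face incidences: 2E = 6·16 + 3·x = 96 + 3x.
Every vertex has degree 3, so 3V = 2E.
Euler: V − E + F = 2 ⇒ (2E)/3 − E + (16 + x) = 2.
Multiply by 6: 2·(2E) − 3·(2E) + 6·(16 + x) = 12, i.e. 96 + 6x − (96 + 3x) = 12.
Collecting terms: 3x = 12, so x = 4.
Then 2E = 96 + 3·4 = 108, so E = 54, V = 2E/3 = 36, F = 16 + 4 = 20.

54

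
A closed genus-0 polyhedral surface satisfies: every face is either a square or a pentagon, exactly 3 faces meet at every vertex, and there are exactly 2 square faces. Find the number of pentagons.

Let x be the number of pentagons; then F = 2 + x.
Edge–face incidences: 2E = 4·2 + 5·x = 8 + 5x.
Every vertex has degree 3, so 3V = 2E.
Euler: V − E + F = 2 ⇒ (2E)/3 − E + (2 + x) = 2.
Multiply by 6: 2·(2E) − 3·(2E) + 6·(2 + x) = 12, i.e. 12 + 6x − (8 + 5x) = 12.
Collecting terms: x + 4 = 12, so x = 8.
Then 2E = 8 + 5·8 = 48, so E = 24, V = 2E/3 = 16, F = 2 + 8 = 10.

8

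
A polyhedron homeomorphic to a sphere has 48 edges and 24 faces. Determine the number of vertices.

26

Here V − E + F = 2.
V = 2 + E − F = 2 + 48 − 24 = 26.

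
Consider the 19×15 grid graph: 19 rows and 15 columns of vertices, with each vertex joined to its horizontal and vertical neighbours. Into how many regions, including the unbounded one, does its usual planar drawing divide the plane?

253

The grid has V = 19·15 = 285 vertices and E = 19·14 + 15·18 = 536 edges.
F = 2 − V + E = 2 − 285 + 536 = 253.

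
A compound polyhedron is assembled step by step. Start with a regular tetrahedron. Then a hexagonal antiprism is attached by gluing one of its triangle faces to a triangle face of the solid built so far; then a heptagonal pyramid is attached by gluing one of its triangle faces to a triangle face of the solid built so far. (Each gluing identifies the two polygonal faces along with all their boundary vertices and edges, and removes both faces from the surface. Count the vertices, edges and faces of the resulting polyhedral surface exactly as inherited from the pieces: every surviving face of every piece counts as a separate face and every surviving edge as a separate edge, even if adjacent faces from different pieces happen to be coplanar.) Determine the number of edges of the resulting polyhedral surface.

A regular tetrahedron: V=4, E=6, F=4.
Attach a hexagonal antiprism (V=12, E=24, F=14) along a 3-gon: merge 3 vertices and 3 edges, delete both glued faces → V=13, E=27, F=16.
Attach a heptagonal pyramid (V=8, E=14, F=8) along a 3-gon: merge 3 vertices and 3 edges, delete both glued faces → V=18, E=38, F=22.
Check: V − E + F = 18 − 38 + 22 = 2.

38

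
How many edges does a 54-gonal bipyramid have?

162

A bipyramid over an n-gon has 2n triangular faces and n + 2 vertices: V = 54 + 2 = 56, E = 3·54 = 162, F = 2·54 = 108.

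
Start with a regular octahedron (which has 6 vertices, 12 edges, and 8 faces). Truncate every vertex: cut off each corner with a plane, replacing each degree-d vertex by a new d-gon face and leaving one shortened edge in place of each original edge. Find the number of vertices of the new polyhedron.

24

Truncation replaces each original edge-end by a new vertex, so V′ = 2E = 24.
Each original edge survives, and each old vertex of degree d contributes d new edges; summing degrees gives Σd = 2E, so E′ = E + 2E = 3E = 36.
Each original face survives and each original vertex becomes one new face: F′ = F + V = 14.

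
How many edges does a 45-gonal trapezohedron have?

The n-trapezohedron (dual of the n-antiprism) has V = 2·45 + 2 = 92, E = 4·45 = 180, F = 2·45 = 90.
Check: V − E + F = 92 − 180 + 90 = 2.

180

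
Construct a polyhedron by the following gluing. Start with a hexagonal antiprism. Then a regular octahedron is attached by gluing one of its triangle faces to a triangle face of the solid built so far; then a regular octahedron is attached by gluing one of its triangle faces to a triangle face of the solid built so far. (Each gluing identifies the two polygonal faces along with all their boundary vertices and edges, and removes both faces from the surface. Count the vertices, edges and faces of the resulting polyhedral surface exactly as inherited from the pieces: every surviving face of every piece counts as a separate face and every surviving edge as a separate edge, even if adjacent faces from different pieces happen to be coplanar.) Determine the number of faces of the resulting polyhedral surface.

A hexagonal antiprism: V=12, E=24, F=14.
Attach a regular octahedron (V=6, E=12, F=8) along a 3-gon: merge 3 vertices and 3 edges, delete both glued faces → V=15, E=33, F=20.
Attach a regular octahedron (V=6, E=12, F=8) along a 3-gon: merge 3 vertices and 3 edges, delete both glued faces → V=18, E=42, F=26.
Check: V − E + F = 18 − 42 + 26 = 2.

26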